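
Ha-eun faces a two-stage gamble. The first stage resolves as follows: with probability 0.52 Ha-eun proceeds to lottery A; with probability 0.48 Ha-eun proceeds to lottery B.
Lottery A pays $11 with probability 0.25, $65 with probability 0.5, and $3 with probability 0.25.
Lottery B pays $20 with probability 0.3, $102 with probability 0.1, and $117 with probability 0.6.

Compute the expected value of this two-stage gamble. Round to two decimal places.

$60.19

EV(A) = 0.25 × 11 + 0.5 × 65 + 0.25 × 3 = 2.75 + 32.5 + 0.75 = 36
EV(B) = 0.3 × 20 + 0.1 × 102 + 0.6 × 117 = 6 + 10.2 + 70.2 = 86.4
Overall = 0.52 × 36 + 0.48 × 86.4 = 18.72 + 41.472 = 60.192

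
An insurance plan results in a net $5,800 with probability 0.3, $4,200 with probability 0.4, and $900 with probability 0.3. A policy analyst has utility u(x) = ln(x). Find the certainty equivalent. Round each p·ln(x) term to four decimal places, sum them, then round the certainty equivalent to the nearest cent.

$2,914.64

E[u] = 0.3·ln(5800) + 0.4·ln(4200) + 0.3·ln(900) = 2.5997 + 3.3371 + 2.0407 = 7.9775
CE = e^7.9775 ≈ 2914.64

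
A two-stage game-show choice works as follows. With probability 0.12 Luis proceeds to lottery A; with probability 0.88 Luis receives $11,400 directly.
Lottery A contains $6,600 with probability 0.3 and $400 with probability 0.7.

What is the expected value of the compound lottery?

$10,303.20

EV(A) = 0.3 × 6600 + 0.7 × 400 = 1980 + 280 = 2260
Branch B: 11400 (certain)
Overall = 0.12 × 2260 + 0.88 × 11400 = 271.2 + 10032 = 10303.2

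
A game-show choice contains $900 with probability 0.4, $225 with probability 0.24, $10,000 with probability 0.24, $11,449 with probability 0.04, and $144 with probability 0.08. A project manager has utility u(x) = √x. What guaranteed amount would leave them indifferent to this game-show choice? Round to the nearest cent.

E[u] = 0.4·√900 + 0.24·√225 + 0.24·√10000 + 0.04·√11449 + 0.08·√144 = 0.4·30 + 0.24·15 + 0.24·100 + 0.04·107 + 0.08·12 = 44.84
CE = (44.84)² = 2010.6256

$2,010.63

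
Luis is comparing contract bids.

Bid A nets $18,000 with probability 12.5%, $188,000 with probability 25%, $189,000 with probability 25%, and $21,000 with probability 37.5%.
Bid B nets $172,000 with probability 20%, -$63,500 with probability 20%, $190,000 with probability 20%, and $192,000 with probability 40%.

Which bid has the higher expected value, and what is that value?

Bid B ($136,500)

Bid A = 0.125 × 18000 + 0.25 × 188000 + 0.25 × 189000 + 0.375 × 21000 = 2250 + 47000 + 47250 + 7875 = 104375
Bid B = 0.2 × 172000 + 0.2 × (-63500) + 0.2 × 190000 + 0.4 × 192000 = 34400 − 12700 + 38000 + 76800 = 136500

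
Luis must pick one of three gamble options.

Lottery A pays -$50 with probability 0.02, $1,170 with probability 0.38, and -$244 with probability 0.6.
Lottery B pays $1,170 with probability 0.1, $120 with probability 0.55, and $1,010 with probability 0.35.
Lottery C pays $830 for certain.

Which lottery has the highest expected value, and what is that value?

Lottery C ($830)

Lottery A = 0.02 × (-50) + 0.38 × 1170 + 0.6 × (-244) = -1 + 444.6 − 146.4 = 297.2
Lottery B = 0.1 × 1170 + 0.55 × 120 + 0.35 × 1010 = 117 + 66 + 353.5 = 536.5
Lottery C: 830 (certain)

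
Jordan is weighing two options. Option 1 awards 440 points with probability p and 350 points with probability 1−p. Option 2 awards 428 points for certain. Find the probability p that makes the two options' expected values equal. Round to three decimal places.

p = 0.867

p·440 + (1−p)·350 = 428
90p + 350 = 428
p = (428 − 350) / 90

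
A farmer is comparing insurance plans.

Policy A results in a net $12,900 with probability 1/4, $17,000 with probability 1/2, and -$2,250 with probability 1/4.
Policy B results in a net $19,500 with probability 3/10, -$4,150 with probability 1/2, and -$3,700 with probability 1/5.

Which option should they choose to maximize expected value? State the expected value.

Policy A = 1/4 × 12900 + 1/2 × 17000 + 1/4 × (-2250) = 3225 + 8500 − 562.5 = 11162.5
Policy B = 3/10 × 19500 + 1/2 × (-4150) + 1/5 × (-3700) = 5850 − 2075 − 740 = 3035

Policy A ($11,162.50)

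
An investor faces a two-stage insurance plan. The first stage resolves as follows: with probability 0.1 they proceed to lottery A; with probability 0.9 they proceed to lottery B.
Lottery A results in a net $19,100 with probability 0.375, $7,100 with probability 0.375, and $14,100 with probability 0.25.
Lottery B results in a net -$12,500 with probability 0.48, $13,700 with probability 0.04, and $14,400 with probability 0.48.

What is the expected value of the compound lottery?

EV(A) = 0.375 × 19100 + 0.375 × 7100 + 0.25 × 14100 = 7162.5 + 2662.5 + 3525 = 13350
EV(B) = 0.48 × (-12500) + 0.04 × 13700 + 0.48 × 14400 = -6000 + 548 + 6912 = 1460
Overall = 0.1 × 13350 + 0.9 × 1460 = 1335 + 1314 = 2649

$2,649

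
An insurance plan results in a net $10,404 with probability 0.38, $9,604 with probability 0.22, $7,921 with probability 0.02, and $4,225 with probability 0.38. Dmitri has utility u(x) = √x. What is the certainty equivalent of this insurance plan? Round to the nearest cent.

$7,534.24

E[u] = 0.38·√10404 + 0.22·√9604 + 0.02·√7921 + 0.38·√4225 = 0.38·102 + 0.22·98 + 0.02·89 + 0.38·65 = 86.8
CE = (86.8)² = 7534.24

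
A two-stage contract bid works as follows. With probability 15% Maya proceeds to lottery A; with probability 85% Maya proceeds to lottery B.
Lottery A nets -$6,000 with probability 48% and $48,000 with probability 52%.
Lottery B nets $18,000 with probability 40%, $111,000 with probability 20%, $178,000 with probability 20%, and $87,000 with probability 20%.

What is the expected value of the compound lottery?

EV(A) = 0.48 × (-6000) + 0.52 × 48000 = -2880 + 24960 = 22080
EV(B) = 0.4 × 18000 + 0.2 × 111000 + 0.2 × 178000 + 0.2 × 87000 = 7200 + 22200 + 35600 + 17400 = 82400
Overall = 0.15 × 22080 + 0.85 × 82400 = 3312 + 70040 = 73352

$73,352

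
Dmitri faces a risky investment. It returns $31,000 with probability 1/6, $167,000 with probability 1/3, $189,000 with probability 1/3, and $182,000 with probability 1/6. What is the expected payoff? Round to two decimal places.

$154,166.67

EV = 1/6 × 31000 + 1/3 × 167000 + 1/3 × 189000 + 1/6 × 182000 = 5166.6667 + 55666.6667 + 63000 + 30333.3333 = 154166.6667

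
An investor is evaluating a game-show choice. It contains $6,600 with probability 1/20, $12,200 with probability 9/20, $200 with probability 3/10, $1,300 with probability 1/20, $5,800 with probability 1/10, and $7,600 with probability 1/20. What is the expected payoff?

$6,905

EV = 1/20 × 6600 + 9/20 × 12200 + 3/10 × 200 + 1/20 × 1300 + 1/10 × 5800 + 1/20 × 7600 = 330 + 5490 + 60 + 65 + 580 + 380 = 6905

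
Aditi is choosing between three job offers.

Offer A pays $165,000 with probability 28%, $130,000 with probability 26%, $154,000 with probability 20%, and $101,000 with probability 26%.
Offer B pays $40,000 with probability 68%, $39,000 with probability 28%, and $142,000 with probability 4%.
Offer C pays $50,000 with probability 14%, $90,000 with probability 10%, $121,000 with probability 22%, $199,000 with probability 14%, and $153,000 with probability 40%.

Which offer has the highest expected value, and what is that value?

Offer A = 0.28 × 165000 + 0.26 × 130000 + 0.2 × 154000 + 0.26 × 101000 = 46200 + 33800 + 30800 + 26260 = 137060
Offer B = 0.68 × 40000 + 0.28 × 39000 + 0.04 × 142000 = 27200 + 10920 + 5680 = 43800
Offer C = 0.14 × 50000 + 0.1 × 90000 + 0.22 × 121000 + 0.14 × 199000 + 0.4 × 153000 = 7000 + 9000 + 26620 + 27860 + 61200 = 131680

Offer A ($137,060)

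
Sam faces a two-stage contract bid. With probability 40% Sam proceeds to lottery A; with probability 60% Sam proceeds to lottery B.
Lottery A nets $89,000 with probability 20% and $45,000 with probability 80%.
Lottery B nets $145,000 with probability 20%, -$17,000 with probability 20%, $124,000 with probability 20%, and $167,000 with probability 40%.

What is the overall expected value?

$91,840

EV(A) = 0.2 × 89000 + 0.8 × 45000 = 17800 + 36000 = 53800
EV(B) = 0.2 × 145000 + 0.2 × (-17000) + 0.2 × 124000 + 0.4 × 167000 = 29000 − 3400 + 24800 + 66800 = 117200
Overall = 0.4 × 53800 + 0.6 × 117200 = 21520 + 70320 = 91840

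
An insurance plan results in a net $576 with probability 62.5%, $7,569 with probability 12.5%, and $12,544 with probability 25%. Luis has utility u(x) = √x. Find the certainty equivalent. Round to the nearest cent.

E[u] = 0.625·√576 + 0.125·√7569 + 0.25·√12544 = 0.625·24 + 0.125·87 + 0.25·112 = 53.875
CE = (53.875)² = 2902.515625

$2,902.52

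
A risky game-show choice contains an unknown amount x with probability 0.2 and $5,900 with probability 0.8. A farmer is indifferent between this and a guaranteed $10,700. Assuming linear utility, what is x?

x = $29,900

0.2·x + 0.8·5900 = 10700
0.2·x = 10700 − 4720 = 5980
x = 5980 / 0.2 = 29900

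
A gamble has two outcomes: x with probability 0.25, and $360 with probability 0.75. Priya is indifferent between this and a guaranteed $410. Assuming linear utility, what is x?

0.25·x + 0.75·360 = 410
0.25·x = 410 − 270 = 140
x = 140 / 0.25 = 560

x = $560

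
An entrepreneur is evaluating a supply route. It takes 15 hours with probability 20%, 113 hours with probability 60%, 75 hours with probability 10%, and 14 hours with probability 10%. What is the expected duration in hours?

79.7 hours

EV = 0.2 × 15 + 0.6 × 113 + 0.1 × 75 + 0.1 × 14 = 3 + 67.8 + 7.5 + 1.4 = 79.7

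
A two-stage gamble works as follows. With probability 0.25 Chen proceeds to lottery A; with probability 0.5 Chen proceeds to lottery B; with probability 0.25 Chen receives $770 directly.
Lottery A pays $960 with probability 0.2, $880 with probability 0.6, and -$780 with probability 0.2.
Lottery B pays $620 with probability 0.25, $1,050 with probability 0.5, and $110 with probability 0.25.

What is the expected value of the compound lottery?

EV(A) = 0.2 × 960 + 0.6 × 880 + 0.2 × (-780) = 192 + 528 − 156 = 564
EV(B) = 0.25 × 620 + 0.5 × 1050 + 0.25 × 110 = 155 + 525 + 27.5 = 707.5
Branch C: 770 (certain)
Overall = 0.25 × 564 + 0.5 × 707.5 + 0.25 × 770 = 141 + 353.75 + 192.5 = 687.25

$687.25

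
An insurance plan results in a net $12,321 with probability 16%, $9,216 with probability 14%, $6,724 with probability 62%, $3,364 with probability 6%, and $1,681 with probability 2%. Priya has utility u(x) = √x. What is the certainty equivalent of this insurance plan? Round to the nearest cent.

$7,454.60

E[u] = 0.16·√12321 + 0.14·√9216 + 0.62·√6724 + 0.06·√3364 + 0.02·√1681 = 0.16·111 + 0.14·96 + 0.62·82 + 0.06·58 + 0.02·41 = 86.34
CE = (86.34)² = 7454.5956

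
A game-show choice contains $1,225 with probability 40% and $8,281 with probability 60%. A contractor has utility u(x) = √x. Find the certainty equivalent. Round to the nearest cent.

E[u] = 0.4·√1225 + 0.6·√8281 = 0.4·35 + 0.6·91 = 68.6
CE = (68.6)² = 4705.96

$4,705.96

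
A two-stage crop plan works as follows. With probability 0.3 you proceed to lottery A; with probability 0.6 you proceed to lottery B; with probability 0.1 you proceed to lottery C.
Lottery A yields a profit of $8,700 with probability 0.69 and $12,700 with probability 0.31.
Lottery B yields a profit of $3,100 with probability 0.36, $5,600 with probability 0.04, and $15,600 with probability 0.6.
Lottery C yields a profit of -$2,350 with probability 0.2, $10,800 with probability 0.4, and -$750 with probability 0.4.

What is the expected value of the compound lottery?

EV(A) = 0.69 × 8700 + 0.31 × 12700 = 6003 + 3937 = 9940
EV(B) = 0.36 × 3100 + 0.04 × 5600 + 0.6 × 15600 = 1116 + 224 + 9360 = 10700
EV(C) = 0.2 × (-2350) + 0.4 × 10800 + 0.4 × (-750) = -470 + 4320 − 300 = 3550
Overall = 0.3 × 9940 + 0.6 × 10700 + 0.1 × 3550 = 2982 + 6420 + 355 = 9757

$9,757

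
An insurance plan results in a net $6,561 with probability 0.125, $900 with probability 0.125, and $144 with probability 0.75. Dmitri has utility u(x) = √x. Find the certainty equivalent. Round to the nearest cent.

E[u] = 0.125·√6561 + 0.125·√900 + 0.75·√144 = 0.125·81 + 0.125·30 + 0.75·12 = 22.875
CE = (22.875)² = 523.265625

$523.27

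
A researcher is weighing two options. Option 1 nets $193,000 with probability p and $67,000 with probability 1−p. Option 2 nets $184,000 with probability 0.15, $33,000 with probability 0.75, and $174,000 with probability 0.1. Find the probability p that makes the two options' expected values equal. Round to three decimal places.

p = 0.022

EV(Option 2) = 0.15 × 184000 + 0.75 × 33000 + 0.1 × 174000 = 27600 + 24750 + 17400 = 69750
p·193000 + (1−p)·67000 = 69750
126000p + 67000 = 69750
p = (69750 − 67000) / 126000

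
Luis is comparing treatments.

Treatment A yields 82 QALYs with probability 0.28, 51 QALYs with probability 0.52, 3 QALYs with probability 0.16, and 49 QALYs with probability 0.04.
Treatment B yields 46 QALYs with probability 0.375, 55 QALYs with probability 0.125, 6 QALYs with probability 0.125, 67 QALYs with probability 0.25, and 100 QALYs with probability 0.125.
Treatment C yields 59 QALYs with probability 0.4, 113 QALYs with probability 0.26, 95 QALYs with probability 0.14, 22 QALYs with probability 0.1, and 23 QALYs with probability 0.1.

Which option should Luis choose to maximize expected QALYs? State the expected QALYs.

Treatment A = 0.28 × 82 + 0.52 × 51 + 0.16 × 3 + 0.04 × 49 = 22.96 + 26.52 + 0.48 + 1.96 = 51.92
Treatment B = 0.375 × 46 + 0.125 × 55 + 0.125 × 6 + 0.25 × 67 + 0.125 × 100 = 17.25 + 6.875 + 0.75 + 16.75 + 12.5 = 54.125
Treatment C = 0.4 × 59 + 0.26 × 113 + 0.14 × 95 + 0.1 × 22 + 0.1 × 23 = 23.6 + 29.38 + 13.3 + 2.2 + 2.3 = 70.78

Treatment C (70.78 QALYs)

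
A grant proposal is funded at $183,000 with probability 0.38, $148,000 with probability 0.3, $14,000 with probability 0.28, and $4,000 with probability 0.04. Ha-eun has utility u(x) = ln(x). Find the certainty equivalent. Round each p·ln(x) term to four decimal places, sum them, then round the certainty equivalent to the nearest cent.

$71,754.08

E[u] = 0.38·ln(183000) + 0.3·ln(148000) + 0.28·ln(14000) + 0.04·ln(4000) = 4.6046 + 3.5715 + 2.6731 + 0.3318 = 11.1810
CE = e^11.1810 ≈ 71754.08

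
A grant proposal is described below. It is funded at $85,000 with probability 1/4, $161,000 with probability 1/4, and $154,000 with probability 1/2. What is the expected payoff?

EV = 1/4 × 85000 + 1/4 × 161000 + 1/2 × 154000 = 21250 + 40250 + 77000 = 138500

$138,500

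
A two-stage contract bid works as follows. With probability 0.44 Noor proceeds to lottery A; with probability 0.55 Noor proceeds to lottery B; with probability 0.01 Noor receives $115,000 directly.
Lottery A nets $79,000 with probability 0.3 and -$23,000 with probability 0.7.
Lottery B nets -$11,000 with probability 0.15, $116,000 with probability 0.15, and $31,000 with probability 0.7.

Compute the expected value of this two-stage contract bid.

$25,091.50

EV(A) = 0.3 × 79000 + 0.7 × (-23000) = 23700 − 16100 = 7600
EV(B) = 0.15 × (-11000) + 0.15 × 116000 + 0.7 × 31000 = -1650 + 17400 + 21700 = 37450
Branch C: 115000 (certain)
Overall = 0.44 × 7600 + 0.55 × 37450 + 0.01 × 115000 = 3344 + 20597.5 + 1150 = 25091.5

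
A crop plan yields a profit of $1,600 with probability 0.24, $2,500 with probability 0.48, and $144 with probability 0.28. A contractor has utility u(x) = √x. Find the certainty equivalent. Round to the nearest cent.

E[u] = 0.24·√1600 + 0.48·√2500 + 0.28·√144 = 0.24·40 + 0.48·50 + 0.28·12 = 36.96
CE = (36.96)² = 1366.0416

$1,366.04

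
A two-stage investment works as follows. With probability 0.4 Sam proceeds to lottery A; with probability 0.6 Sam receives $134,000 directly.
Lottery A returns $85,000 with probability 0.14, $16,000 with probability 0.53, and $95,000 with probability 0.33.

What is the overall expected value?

EV(A) = 0.14 × 85000 + 0.53 × 16000 + 0.33 × 95000 = 11900 + 8480 + 31350 = 51730
Branch B: 134000 (certain)
Overall = 0.4 × 51730 + 0.6 × 134000 = 20692 + 80400 = 101092

$101,092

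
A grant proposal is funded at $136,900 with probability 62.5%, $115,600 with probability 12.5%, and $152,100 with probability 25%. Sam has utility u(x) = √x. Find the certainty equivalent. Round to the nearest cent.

$137,826.56

E[u] = 0.625·√136900 + 0.125·√115600 + 0.25·√152100 = 0.625·370 + 0.125·340 + 0.25·390 = 371.25
CE = (371.25)² = 137826.5625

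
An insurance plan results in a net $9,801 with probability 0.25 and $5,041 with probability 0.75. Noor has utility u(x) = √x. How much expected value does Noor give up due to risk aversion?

$147

E[u] = 0.25·√9801 + 0.75·√5041 = 0.25·99 + 0.75·71 = 78
CE = (78)² = 6084
Risk premium = EV − CE = 6231 − 6084 = 147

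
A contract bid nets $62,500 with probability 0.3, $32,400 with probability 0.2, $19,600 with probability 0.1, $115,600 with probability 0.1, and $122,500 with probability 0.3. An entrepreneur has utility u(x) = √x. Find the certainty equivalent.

E[u] = 0.3·√62500 + 0.2·√32400 + 0.1·√19600 + 0.1·√115600 + 0.3·√122500 = 0.3·250 + 0.2·180 + 0.1·140 + 0.1·340 + 0.3·350 = 264
CE = (264)² = 69696

$69,696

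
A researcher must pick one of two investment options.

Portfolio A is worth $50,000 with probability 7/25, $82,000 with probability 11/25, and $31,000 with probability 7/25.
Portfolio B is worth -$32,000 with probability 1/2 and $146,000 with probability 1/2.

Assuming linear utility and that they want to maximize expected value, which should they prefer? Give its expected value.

Portfolio A ($58,760)

Portfolio A = 7/25 × 50000 + 11/25 × 82000 + 7/25 × 31000 = 14000 + 36080 + 8680 = 58760
Portfolio B = 1/2 × (-32000) + 1/2 × 146000 = -16000 + 73000 = 57000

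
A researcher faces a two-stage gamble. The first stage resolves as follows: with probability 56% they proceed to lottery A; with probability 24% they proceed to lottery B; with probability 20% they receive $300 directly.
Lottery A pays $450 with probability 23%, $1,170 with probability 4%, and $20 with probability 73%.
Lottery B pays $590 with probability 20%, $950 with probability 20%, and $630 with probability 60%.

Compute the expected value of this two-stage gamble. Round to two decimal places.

EV(A) = 0.23 × 450 + 0.04 × 1170 + 0.73 × 20 = 103.5 + 46.8 + 14.6 = 164.9
EV(B) = 0.2 × 590 + 0.2 × 950 + 0.6 × 630 = 118 + 190 + 378 = 686
Branch C: 300 (certain)
Overall = 0.56 × 164.9 + 0.24 × 686 + 0.2 × 300 = 92.344 + 164.64 + 60 = 316.984

$316.98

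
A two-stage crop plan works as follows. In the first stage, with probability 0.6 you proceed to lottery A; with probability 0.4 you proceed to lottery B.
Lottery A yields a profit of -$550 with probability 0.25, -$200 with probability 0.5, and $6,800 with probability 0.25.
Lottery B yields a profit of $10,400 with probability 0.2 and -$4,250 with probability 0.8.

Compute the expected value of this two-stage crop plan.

$349.50

EV(A) = 0.25 × (-550) + 0.5 × (-200) + 0.25 × 6800 = -137.5 − 100 + 1700 = 1462.5
EV(B) = 0.2 × 10400 + 0.8 × (-4250) = 2080 − 3400 = -1320
Overall = 0.6 × 1462.5 + 0.4 × (-1320) = 877.5 − 528 = 349.5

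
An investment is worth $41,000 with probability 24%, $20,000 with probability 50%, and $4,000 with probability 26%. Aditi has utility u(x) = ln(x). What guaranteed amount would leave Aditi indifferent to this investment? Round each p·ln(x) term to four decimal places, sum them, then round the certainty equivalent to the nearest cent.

E[u] = 0.24·ln(41000) + 0.5·ln(20000) + 0.26·ln(4000) = 2.5491 + 4.9517 + 2.1565 = 9.6573
CE = e^9.6573 ≈ 15635.51

$15,635.51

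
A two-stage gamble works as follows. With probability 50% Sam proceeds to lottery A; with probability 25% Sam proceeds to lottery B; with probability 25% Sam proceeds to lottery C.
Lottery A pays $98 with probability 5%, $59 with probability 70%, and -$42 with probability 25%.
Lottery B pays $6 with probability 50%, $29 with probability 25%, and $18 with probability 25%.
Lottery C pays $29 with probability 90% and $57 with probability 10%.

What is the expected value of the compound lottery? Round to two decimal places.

EV(A) = 0.05 × 98 + 0.7 × 59 + 0.25 × (-42) = 4.9 + 41.3 − 10.5 = 35.7
EV(B) = 0.5 × 6 + 0.25 × 29 + 0.25 × 18 = 3 + 7.25 + 4.5 = 14.75
EV(C) = 0.9 × 29 + 0.1 × 57 = 26.1 + 5.7 = 31.8
Overall = 0.5 × 35.7 + 0.25 × 14.75 + 0.25 × 31.8 = 17.85 + 3.6875 + 7.95 = 29.4875

$29.49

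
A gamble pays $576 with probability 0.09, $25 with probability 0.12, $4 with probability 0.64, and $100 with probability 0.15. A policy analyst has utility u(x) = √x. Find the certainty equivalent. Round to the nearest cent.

E[u] = 0.09·√576 + 0.12·√25 + 0.64·√4 + 0.15·√100 = 0.09·24 + 0.12·5 + 0.64·2 + 0.15·10 = 5.54
CE = (5.54)² = 30.6916

$30.69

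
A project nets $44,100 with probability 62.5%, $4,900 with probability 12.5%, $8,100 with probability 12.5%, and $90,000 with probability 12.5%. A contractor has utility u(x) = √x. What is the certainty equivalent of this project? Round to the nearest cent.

$35,626.56

E[u] = 0.625·√44100 + 0.125·√4900 + 0.125·√8100 + 0.125·√90000 = 0.625·210 + 0.125·70 + 0.125·90 + 0.125·300 = 188.75
CE = (188.75)² = 35626.5625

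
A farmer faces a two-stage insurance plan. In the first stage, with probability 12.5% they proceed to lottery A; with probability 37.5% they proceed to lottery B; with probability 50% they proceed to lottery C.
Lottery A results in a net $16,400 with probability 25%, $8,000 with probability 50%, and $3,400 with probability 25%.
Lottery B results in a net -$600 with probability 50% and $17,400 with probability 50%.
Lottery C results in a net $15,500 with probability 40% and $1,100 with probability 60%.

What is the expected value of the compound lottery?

EV(A) = 0.25 × 16400 + 0.5 × 8000 + 0.25 × 3400 = 4100 + 4000 + 850 = 8950
EV(B) = 0.5 × (-600) + 0.5 × 17400 = -300 + 8700 = 8400
EV(C) = 0.4 × 15500 + 0.6 × 1100 = 6200 + 660 = 6860
Overall = 0.125 × 8950 + 0.375 × 8400 + 0.5 × 6860 = 1118.75 + 3150 + 3430 = 7698.75

$7,698.75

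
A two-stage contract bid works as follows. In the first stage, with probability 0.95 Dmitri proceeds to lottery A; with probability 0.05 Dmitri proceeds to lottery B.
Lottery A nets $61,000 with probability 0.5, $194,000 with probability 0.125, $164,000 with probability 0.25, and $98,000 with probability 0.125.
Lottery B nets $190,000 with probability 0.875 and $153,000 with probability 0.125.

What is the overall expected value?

EV(A) = 0.5 × 61000 + 0.125 × 194000 + 0.25 × 164000 + 0.125 × 98000 = 30500 + 24250 + 41000 + 12250 = 108000
EV(B) = 0.875 × 190000 + 0.125 × 153000 = 166250 + 19125 = 185375
Overall = 0.95 × 108000 + 0.05 × 185375 = 102600 + 9268.75 = 111868.75

$111,868.75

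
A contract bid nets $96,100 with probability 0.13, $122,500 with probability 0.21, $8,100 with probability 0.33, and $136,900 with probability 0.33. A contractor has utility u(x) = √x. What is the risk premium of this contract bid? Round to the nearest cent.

$15,524.64

E[u] = 0.13·√96100 + 0.21·√122500 + 0.33·√8100 + 0.33·√136900 = 0.13·310 + 0.21·350 + 0.33·90 + 0.33·370 = 265.6
CE = (265.6)² = 70543.36
Risk premium = EV − CE = 86068 − 70543.36 = 15524.64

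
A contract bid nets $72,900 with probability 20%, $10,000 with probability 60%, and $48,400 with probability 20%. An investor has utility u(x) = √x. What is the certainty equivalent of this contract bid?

$24,964

E[u] = 0.2·√72900 + 0.6·√10000 + 0.2·√48400 = 0.2·270 + 0.6·100 + 0.2·220 = 158
CE = (158)² = 24964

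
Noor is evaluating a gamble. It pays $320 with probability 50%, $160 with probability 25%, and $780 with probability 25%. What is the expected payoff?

$395

EV = 0.5 × 320 + 0.25 × 160 + 0.25 × 780 = 160 + 40 + 195 = 395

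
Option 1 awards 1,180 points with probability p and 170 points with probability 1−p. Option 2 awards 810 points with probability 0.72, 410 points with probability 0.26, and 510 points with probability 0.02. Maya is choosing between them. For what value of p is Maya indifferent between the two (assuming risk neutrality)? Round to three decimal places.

EV(Option 2) = 0.72 × 810 + 0.26 × 410 + 0.02 × 510 = 583.2 + 106.6 + 10.2 = 700
p·1180 + (1−p)·170 = 700
1010p + 170 = 700
p = (700 − 170) / 1010

p = 0.525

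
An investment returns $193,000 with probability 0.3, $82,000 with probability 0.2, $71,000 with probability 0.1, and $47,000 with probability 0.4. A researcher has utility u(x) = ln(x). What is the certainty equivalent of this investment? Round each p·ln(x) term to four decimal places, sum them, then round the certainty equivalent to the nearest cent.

E[u] = 0.3·ln(193000) + 0.2·ln(82000) + 0.1·ln(71000) + 0.4·ln(47000) = 3.6511 + 2.2629 + 1.1170 + 4.3032 = 11.3342
CE = e^11.3342 ≈ 83633.55

$83,633.55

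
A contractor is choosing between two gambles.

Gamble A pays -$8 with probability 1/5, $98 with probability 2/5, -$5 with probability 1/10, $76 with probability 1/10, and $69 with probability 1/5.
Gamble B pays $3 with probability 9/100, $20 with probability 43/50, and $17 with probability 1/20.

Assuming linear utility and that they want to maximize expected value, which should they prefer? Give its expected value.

Gamble A = 1/5 × (-8) + 2/5 × 98 + 1/10 × (-5) + 1/10 × 76 + 1/5 × 69 = -1.6 + 39.2 − 0.5 + 7.6 + 13.8 = 58.5
Gamble B = 9/100 × 3 + 43/50 × 20 + 1/20 × 17 = 0.27 + 17.2 + 0.85 = 18.32

Gamble A ($58.50)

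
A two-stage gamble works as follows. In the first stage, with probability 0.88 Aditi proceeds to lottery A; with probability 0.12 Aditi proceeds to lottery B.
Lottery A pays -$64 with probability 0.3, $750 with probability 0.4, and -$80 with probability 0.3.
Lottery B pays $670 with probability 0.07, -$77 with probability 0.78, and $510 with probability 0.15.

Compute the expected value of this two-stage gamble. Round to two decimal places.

$233.58

EV(A) = 0.3 × (-64) + 0.4 × 750 + 0.3 × (-80) = -19.2 + 300 − 24 = 256.8
EV(B) = 0.07 × 670 + 0.78 × (-77) + 0.15 × 510 = 46.9 − 60.06 + 76.5 = 63.34
Overall = 0.88 × 256.8 + 0.12 × 63.34 = 225.984 + 7.6008 = 233.5848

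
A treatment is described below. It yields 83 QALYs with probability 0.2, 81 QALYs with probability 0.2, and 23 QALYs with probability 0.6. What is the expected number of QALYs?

EV = 0.2 × 83 + 0.2 × 81 + 0.6 × 23 = 16.6 + 16.2 + 13.8 = 46.6

46.6 QALYs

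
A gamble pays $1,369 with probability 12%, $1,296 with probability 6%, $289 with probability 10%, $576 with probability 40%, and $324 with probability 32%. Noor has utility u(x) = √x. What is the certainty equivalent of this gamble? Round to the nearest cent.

$559.80

E[u] = 0.12·√1369 + 0.06·√1296 + 0.1·√289 + 0.4·√576 + 0.32·√324 = 0.12·37 + 0.06·36 + 0.1·17 + 0.4·24 + 0.32·18 = 23.66
CE = (23.66)² = 559.7956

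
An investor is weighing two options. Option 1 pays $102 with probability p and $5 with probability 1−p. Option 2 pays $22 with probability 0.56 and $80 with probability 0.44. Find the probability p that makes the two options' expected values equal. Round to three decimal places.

EV(Option 2) = 0.56 × 22 + 0.44 × 80 = 12.32 + 35.2 = 47.52
p·102 + (1−p)·5 = 47.52
97p + 5 = 47.52
p = (47.52 − 5) / 97

p = 0.438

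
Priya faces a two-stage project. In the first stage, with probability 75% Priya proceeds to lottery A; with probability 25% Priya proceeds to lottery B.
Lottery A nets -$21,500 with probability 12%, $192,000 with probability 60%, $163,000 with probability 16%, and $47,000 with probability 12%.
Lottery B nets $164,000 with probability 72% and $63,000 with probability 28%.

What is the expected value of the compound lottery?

EV(A) = 0.12 × (-21500) + 0.6 × 192000 + 0.16 × 163000 + 0.12 × 47000 = -2580 + 115200 + 26080 + 5640 = 144340
EV(B) = 0.72 × 164000 + 0.28 × 63000 = 118080 + 17640 = 135720
Overall = 0.75 × 144340 + 0.25 × 135720 = 108255 + 33930 = 142185

$142,185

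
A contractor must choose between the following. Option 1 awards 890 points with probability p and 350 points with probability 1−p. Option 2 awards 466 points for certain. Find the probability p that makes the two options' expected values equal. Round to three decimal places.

p = 0.215

p·890 + (1−p)·350 = 466
540p + 350 = 466
p = (466 − 350) / 540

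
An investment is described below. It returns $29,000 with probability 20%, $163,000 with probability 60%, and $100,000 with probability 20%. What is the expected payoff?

$123,600

EV = 0.2 × 29000 + 0.6 × 163000 + 0.2 × 100000 = 5800 + 97800 + 20000 = 123600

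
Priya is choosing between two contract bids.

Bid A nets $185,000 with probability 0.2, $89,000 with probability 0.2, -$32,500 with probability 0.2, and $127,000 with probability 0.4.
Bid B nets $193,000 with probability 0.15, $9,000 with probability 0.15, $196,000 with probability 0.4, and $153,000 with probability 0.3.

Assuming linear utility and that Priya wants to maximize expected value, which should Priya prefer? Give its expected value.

Bid B ($154,600)

Bid A = 0.2 × 185000 + 0.2 × 89000 + 0.2 × (-32500) + 0.4 × 127000 = 37000 + 17800 − 6500 + 50800 = 99100
Bid B = 0.15 × 193000 + 0.15 × 9000 + 0.4 × 196000 + 0.3 × 153000 = 28950 + 1350 + 78400 + 45900 = 154600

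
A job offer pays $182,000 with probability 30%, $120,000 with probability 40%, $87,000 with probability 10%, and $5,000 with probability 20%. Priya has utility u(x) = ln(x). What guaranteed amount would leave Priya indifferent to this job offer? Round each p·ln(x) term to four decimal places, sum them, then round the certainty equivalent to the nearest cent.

E[u] = 0.3·ln(182000) + 0.4·ln(120000) + 0.1·ln(87000) + 0.2·ln(5000) = 3.6335 + 4.6781 + 1.1374 + 1.7034 = 11.1524
CE = e^11.1524 ≈ 69730.98

$69,730.98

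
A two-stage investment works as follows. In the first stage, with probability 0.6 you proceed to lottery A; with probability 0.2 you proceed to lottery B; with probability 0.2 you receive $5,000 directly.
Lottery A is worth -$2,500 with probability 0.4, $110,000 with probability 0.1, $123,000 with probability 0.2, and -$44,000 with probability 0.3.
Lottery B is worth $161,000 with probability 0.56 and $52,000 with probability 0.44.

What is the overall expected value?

EV(A) = 0.4 × (-2500) + 0.1 × 110000 + 0.2 × 123000 + 0.3 × (-44000) = -1000 + 11000 + 24600 − 13200 = 21400
EV(B) = 0.56 × 161000 + 0.44 × 52000 = 90160 + 22880 = 113040
Branch C: 5000 (certain)
Overall = 0.6 × 21400 + 0.2 × 113040 + 0.2 × 5000 = 12840 + 22608 + 1000 = 36448

$36,448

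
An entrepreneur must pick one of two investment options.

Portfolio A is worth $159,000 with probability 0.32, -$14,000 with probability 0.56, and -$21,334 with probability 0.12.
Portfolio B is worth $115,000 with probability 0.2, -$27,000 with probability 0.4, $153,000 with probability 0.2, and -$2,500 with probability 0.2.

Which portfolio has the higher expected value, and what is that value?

Portfolio A = 0.32 × 159000 + 0.56 × (-14000) + 0.12 × (-21334) = 50880 − 7840 − 2560.08 = 40479.92
Portfolio B = 0.2 × 115000 + 0.4 × (-27000) + 0.2 × 153000 + 0.2 × (-2500) = 23000 − 10800 + 30600 − 500 = 42300

Portfolio B ($42,300)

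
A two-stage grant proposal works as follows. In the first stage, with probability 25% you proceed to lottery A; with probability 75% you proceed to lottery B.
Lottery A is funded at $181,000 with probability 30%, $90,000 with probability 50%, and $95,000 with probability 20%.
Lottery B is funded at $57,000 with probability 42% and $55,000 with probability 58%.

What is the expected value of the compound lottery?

EV(A) = 0.3 × 181000 + 0.5 × 90000 + 0.2 × 95000 = 54300 + 45000 + 19000 = 118300
EV(B) = 0.42 × 57000 + 0.58 × 55000 = 23940 + 31900 = 55840
Overall = 0.25 × 118300 + 0.75 × 55840 = 29575 + 41880 = 71455

$71,455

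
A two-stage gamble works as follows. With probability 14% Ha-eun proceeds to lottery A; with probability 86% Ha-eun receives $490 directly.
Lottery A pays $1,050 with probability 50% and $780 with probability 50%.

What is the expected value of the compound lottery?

EV(A) = 0.5 × 1050 + 0.5 × 780 = 525 + 390 = 915
Branch B: 490 (certain)
Overall = 0.14 × 915 + 0.86 × 490 = 128.1 + 421.4 = 549.5

$549.50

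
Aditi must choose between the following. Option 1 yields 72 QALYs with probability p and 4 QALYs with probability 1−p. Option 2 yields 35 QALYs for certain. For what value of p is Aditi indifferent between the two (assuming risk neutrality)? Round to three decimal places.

p = 0.456

p·72 + (1−p)·4 = 35
68p + 4 = 35
p = (35 − 4) / 68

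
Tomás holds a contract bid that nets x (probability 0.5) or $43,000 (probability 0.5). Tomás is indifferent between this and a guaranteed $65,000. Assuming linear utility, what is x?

x = $87,000

0.5·x + 0.5·43000 = 65000
0.5·x = 65000 − 21500 = 43500
x = 43500 / 0.5 = 87000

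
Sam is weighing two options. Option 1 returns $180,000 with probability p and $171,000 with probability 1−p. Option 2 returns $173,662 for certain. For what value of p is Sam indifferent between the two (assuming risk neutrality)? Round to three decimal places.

p = 0.296

p·180000 + (1−p)·171000 = 173662
9000p + 171000 = 173662
p = (173662 − 171000) / 9000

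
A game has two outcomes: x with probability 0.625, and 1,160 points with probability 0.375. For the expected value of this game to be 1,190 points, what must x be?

0.625·x + 0.375·1160 = 1190
0.625·x = 1190 − 435 = 755
x = 755 / 0.625 = 1208

x = 1,208 points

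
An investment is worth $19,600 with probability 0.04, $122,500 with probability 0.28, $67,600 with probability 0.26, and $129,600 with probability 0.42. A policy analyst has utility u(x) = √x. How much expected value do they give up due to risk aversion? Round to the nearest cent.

$3,150.24

E[u] = 0.04·√19600 + 0.28·√122500 + 0.26·√67600 + 0.42·√129600 = 0.04·140 + 0.28·350 + 0.26·260 + 0.42·360 = 322.4
CE = (322.4)² = 103941.76
Risk premium = EV − CE = 107092 − 103941.76 = 3150.24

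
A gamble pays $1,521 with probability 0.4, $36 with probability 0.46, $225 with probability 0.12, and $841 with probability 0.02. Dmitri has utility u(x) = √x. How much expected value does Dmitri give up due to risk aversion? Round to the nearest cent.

$238.63

E[u] = 0.4·√1521 + 0.46·√36 + 0.12·√225 + 0.02·√841 = 0.4·39 + 0.46·6 + 0.12·15 + 0.02·29 = 20.74
CE = (20.74)² = 430.1476
Risk premium = EV − CE = 668.78 − 430.1476 = 238.6324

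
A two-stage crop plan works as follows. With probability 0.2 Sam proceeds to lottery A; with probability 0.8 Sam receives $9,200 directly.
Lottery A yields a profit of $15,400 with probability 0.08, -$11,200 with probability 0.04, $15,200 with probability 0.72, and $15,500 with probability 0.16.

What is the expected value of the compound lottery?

$10,201.60

EV(A) = 0.08 × 15400 + 0.04 × (-11200) + 0.72 × 15200 + 0.16 × 15500 = 1232 − 448 + 10944 + 2480 = 14208
Branch B: 9200 (certain)
Overall = 0.2 × 14208 + 0.8 × 9200 = 2841.6 + 7360 = 10201.6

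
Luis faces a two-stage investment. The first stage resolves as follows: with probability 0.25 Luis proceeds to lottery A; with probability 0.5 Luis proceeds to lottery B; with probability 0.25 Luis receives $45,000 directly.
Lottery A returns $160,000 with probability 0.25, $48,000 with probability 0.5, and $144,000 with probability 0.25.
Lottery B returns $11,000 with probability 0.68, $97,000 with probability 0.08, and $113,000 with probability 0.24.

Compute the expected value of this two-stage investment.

EV(A) = 0.25 × 160000 + 0.5 × 48000 + 0.25 × 144000 = 40000 + 24000 + 36000 = 100000
EV(B) = 0.68 × 11000 + 0.08 × 97000 + 0.24 × 113000 = 7480 + 7760 + 27120 = 42360
Branch C: 45000 (certain)
Overall = 0.25 × 100000 + 0.5 × 42360 + 0.25 × 45000 = 25000 + 21180 + 11250 = 57430

$57,430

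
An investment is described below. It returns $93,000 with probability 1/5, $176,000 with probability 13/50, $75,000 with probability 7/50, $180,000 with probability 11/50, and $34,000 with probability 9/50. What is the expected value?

$120,580

EV = 1/5 × 93000 + 13/50 × 176000 + 7/50 × 75000 + 11/50 × 180000 + 9/50 × 34000 = 18600 + 45760 + 10500 + 39600 + 6120 = 120580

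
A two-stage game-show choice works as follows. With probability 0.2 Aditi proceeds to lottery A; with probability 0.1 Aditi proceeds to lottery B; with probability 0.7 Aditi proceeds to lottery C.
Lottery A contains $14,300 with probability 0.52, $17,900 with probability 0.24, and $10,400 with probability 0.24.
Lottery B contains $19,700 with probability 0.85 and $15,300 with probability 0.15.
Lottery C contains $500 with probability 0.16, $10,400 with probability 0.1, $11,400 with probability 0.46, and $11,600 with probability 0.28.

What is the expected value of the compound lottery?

$11,478

EV(A) = 0.52 × 14300 + 0.24 × 17900 + 0.24 × 10400 = 7436 + 4296 + 2496 = 14228
EV(B) = 0.85 × 19700 + 0.15 × 15300 = 16745 + 2295 = 19040
EV(C) = 0.16 × 500 + 0.1 × 10400 + 0.46 × 11400 + 0.28 × 11600 = 80 + 1040 + 5244 + 3248 = 9612
Overall = 0.2 × 14228 + 0.1 × 19040 + 0.7 × 9612 = 2845.6 + 1904 + 6728.4 = 11478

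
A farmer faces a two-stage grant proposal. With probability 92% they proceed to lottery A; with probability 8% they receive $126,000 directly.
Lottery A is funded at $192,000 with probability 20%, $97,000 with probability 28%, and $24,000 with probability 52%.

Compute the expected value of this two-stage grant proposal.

EV(A) = 0.2 × 192000 + 0.28 × 97000 + 0.52 × 24000 = 38400 + 27160 + 12480 = 78040
Branch B: 126000 (certain)
Overall = 0.92 × 78040 + 0.08 × 126000 = 71796.8 + 10080 = 81876.8

$81,876.80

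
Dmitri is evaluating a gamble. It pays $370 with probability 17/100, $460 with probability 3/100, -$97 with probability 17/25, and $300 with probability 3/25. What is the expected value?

EV = 17/100 × 370 + 3/100 × 460 + 17/25 × (-97) + 3/25 × 300 = 62.9 + 13.8 − 65.96 + 36 = 46.74

$46.74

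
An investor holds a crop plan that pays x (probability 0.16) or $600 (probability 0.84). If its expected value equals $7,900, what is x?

x = $46,225

0.16·x + 0.84·600 = 7900
0.16·x = 7900 − 504 = 7396
x = 7396 / 0.16 = 46225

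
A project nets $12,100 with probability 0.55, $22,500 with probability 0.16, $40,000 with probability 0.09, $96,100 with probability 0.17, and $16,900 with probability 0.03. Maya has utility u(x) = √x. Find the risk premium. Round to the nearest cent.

$5,386.19

E[u] = 0.55·√12100 + 0.16·√22500 + 0.09·√40000 + 0.17·√96100 + 0.03·√16900 = 0.55·110 + 0.16·150 + 0.09·200 + 0.17·310 + 0.03·130 = 159.1
CE = (159.1)² = 25312.81
Risk premium = EV − CE = 30699 − 25312.81 = 5386.19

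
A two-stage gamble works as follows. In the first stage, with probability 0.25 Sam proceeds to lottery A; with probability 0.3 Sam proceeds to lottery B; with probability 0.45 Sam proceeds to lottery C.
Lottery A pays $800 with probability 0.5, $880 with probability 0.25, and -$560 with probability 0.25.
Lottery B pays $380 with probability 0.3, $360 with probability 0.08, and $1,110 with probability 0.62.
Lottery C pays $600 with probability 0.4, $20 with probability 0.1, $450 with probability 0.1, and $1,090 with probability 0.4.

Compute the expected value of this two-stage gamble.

EV(A) = 0.5 × 800 + 0.25 × 880 + 0.25 × (-560) = 400 + 220 − 140 = 480
EV(B) = 0.3 × 380 + 0.08 × 360 + 0.62 × 1110 = 114 + 28.8 + 688.2 = 831
EV(C) = 0.4 × 600 + 0.1 × 20 + 0.1 × 450 + 0.4 × 1090 = 240 + 2 + 45 + 436 = 723
Overall = 0.25 × 480 + 0.3 × 831 + 0.45 × 723 = 120 + 249.3 + 325.35 = 694.65

$694.65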